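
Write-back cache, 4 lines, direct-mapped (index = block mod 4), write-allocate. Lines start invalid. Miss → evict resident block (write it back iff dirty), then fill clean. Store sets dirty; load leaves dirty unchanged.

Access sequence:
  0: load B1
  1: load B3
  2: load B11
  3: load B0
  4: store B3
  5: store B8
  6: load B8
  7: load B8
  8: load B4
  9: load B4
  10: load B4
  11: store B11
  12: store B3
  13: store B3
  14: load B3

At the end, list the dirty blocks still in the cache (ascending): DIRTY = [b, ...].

0: R B1 → L1 miss [-]
1: R B3 → L3 miss [-]
2: R B11 → L3 miss [-]
3: R B0 → L0 miss [-]
4: W B3 → L3 miss [D]
5: W B8 → L0 miss [D]
6: R B8 → L0 hit [D]
7: R B8 → L0 hit [D]
8: R B4 → L0 miss wb→B8 [-]
9: R B4 → L0 hit [-]
10: R B4 → L0 hit [-]
11: W B11 → L3 miss wb→B3 [D]
12: W B3 → L3 miss wb→B11 [D]
13: W B3 → L3 hit [D]
14: R B3 → L3 hit [D]

DIRTY = [3]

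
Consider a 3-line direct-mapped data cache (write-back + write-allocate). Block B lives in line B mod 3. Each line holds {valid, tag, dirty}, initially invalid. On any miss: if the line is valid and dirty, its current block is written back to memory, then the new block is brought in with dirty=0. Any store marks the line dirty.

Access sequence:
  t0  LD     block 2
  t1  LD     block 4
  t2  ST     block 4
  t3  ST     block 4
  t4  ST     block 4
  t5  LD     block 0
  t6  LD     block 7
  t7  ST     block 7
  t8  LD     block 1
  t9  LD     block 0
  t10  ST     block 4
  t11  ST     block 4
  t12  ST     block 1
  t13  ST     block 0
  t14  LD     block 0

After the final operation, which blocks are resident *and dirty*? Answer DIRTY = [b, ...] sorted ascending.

0: R B2 -> L2 miss  d=-]
1: R B4 -> L1 miss  d=-]
2: W B4 -> L1 hit  d=D]
3: W B4 -> L1 hit  d=D]
4: W B4 -> L1 hit  d=D]
5: R B0 -> L0 miss  d=-]
6: R B7 -> L1 miss wb->B4  d=-]
7: W B7 -> L1 hit  d=D]
8: R B1 -> L1 miss wb->B7  d=-]
9: R B0 -> L0 hit  d=-]
10: W B4 -> L1 miss  d=D]
11: W B4 -> L1 hit  d=D]
12: W B1 -> L1 miss wb->B4  d=D]
13: W B0 -> L0 hit  d=D]
14: R B0 -> L0 hit  d=D]

DIRTY = [0, 1]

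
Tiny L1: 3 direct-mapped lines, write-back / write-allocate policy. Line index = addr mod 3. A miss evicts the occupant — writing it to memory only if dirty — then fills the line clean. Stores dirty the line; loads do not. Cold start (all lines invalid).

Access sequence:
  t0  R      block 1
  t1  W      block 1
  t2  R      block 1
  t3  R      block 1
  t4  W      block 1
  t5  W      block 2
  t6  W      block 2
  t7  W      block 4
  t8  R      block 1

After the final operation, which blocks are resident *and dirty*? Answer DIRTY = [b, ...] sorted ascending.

DIRTY = [2]

  0 | R B1 → L1 miss [-]
  1 | W B1 → L1 hit [D]
  2 | R B1 → L1 hit [D]
  3 | R B1 → L1 hit [D]
  4 | W B1 → L1 hit [D]
  5 | W B2 → L2 miss [D]
  6 | W B2 → L2 hit [D]
  7 | W B4 → L1 miss wb→B1 [D]
  8 | R B1 → L1 miss wb→B4 [-]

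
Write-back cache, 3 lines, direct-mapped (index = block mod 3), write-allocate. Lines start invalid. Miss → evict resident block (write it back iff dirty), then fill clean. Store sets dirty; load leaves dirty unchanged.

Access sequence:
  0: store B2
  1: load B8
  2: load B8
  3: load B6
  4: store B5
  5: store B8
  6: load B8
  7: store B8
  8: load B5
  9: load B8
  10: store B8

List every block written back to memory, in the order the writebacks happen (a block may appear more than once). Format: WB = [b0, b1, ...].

0: W B2 -> L2 miss  d=D]
1: R B8 -> L2 miss wb->B2  d=-]
2: R B8 -> L2 hit  d=-]
3: R B6 -> L0 miss  d=-]
4: W B5 -> L2 miss  d=D]
5: W B8 -> L2 miss wb->B5  d=D]
6: R B8 -> L2 hit  d=D]
7: W B8 -> L2 hit  d=D]
8: R B5 -> L2 miss wb->B8  d=-]
9: R B8 -> L2 miss  d=-]
10: W B8 -> L2 hit  d=D]

WB = [2, 5, 8]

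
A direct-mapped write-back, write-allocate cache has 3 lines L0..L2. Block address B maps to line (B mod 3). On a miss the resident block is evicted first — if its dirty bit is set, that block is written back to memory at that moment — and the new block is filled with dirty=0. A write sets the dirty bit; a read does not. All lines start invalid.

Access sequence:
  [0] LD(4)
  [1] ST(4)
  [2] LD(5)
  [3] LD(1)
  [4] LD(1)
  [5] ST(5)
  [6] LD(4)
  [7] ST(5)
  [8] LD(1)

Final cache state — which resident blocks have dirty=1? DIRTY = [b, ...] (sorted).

DIRTY = [5]

0: R B4 -> L1 miss  d=-]
1: W B4 -> L1 hit  d=D]
2: R B5 -> L2 miss  d=-]
3: R B1 -> L1 miss wb->B4  d=-]
4: R B1 -> L1 hit  d=-]
5: W B5 -> L2 hit  d=D]
6: R B4 -> L1 miss  d=-]
7: W B5 -> L2 hit  d=D]
8: R B1 -> L1 miss  d=-]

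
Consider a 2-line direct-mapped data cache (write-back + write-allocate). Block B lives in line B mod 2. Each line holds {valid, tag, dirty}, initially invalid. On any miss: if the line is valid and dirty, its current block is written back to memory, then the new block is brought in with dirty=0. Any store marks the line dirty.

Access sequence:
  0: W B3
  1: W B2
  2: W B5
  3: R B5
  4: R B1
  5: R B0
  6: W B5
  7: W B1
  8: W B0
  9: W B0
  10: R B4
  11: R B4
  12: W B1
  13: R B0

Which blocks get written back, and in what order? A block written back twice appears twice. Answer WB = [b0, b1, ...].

  0 | W B3 → L1 miss [D]
  1 | W B2 → L0 miss [D]
  2 | W B5 → L1 miss wb→B3 [D]
  3 | R B5 → L1 hit [D]
  4 | R B1 → L1 miss wb→B5 [-]
  5 | R B0 → L0 miss wb→B2 [-]
  6 | W B5 → L1 miss [D]
  7 | W B1 → L1 miss wb→B5 [D]
  8 | W B0 → L0 hit [D]
  9 | W B0 → L0 hit [D]
  10 | R B4 → L0 miss wb→B0 [-]
  11 | R B4 → L0 hit [-]
  12 | W B1 → L1 hit [D]
  13 | R B0 → L0 miss [-]

WB = [3, 5, 2, 5, 0]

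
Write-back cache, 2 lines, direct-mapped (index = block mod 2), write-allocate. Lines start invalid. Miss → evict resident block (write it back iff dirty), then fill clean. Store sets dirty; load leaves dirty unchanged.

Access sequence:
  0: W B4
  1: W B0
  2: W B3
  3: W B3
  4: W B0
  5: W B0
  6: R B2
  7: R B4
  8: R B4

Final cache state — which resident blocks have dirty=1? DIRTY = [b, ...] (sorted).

DIRTY = [3]

0: W B4 → L0 miss [D]
1: W B0 → L0 miss wb→B4 [D]
2: W B3 → L1 miss [D]
3: W B3 → L1 hit [D]
4: W B0 → L0 hit [D]
5: W B0 → L0 hit [D]
6: R B2 → L0 miss wb→B0 [-]
7: R B4 → L0 miss [-]
8: R B4 → L0 hit [-]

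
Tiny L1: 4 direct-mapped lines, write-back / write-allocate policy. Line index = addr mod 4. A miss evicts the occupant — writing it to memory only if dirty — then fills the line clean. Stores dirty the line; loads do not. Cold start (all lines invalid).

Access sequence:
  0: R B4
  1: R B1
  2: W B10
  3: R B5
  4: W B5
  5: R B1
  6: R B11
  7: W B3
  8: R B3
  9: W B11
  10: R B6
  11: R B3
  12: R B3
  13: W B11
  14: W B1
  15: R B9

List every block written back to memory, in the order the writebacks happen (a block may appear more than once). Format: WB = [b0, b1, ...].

  0 | R B4 → L0 miss [-]
  1 | R B1 → L1 miss [-]
  2 | W B10 → L2 miss [D]
  3 | R B5 → L1 miss [-]
  4 | W B5 → L1 hit [D]
  5 | R B1 → L1 miss wb→B5 [-]
  6 | R B11 → L3 miss [-]
  7 | W B3 → L3 miss [D]
  8 | R B3 → L3 hit [D]
  9 | W B11 → L3 miss wb→B3 [D]
  10 | R B6 → L2 miss wb→B10 [-]
  11 | R B3 → L3 miss wb→B11 [-]
  12 | R B3 → L3 hit [-]
  13 | W B11 → L3 miss [D]
  14 | W B1 → L1 hit [D]
  15 | R B9 → L1 miss wb→B1 [-]

WB = [5, 3, 10, 11, 1]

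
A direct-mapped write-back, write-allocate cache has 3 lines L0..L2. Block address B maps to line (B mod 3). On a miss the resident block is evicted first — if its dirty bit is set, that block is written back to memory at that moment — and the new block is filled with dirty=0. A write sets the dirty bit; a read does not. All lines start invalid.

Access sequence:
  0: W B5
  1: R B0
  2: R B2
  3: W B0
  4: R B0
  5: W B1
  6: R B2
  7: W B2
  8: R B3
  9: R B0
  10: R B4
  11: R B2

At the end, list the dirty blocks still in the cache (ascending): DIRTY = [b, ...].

DIRTY = [2]

0: W B5 -> L2 miss  d=D]
1: R B0 -> L0 miss  d=-]
2: R B2 -> L2 miss wb->B5  d=-]
3: W B0 -> L0 hit  d=D]
4: R B0 -> L0 hit  d=D]
5: W B1 -> L1 miss  d=D]
6: R B2 -> L2 hit  d=-]
7: W B2 -> L2 hit  d=D]
8: R B3 -> L0 miss wb->B0  d=-]
9: R B0 -> L0 miss  d=-]
10: R B4 -> L1 miss wb->B1  d=-]
11: R B2 -> L2 hit  d=D]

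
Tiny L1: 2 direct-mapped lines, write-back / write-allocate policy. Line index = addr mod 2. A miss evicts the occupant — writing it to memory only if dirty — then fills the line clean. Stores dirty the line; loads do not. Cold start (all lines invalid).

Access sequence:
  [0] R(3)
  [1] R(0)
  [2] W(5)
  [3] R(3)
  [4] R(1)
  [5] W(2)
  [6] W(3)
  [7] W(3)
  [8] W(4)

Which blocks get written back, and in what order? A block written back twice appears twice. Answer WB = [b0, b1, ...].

0: R B3 -> L1 miss  d=-]
1: R B0 -> L0 miss  d=-]
2: W B5 -> L1 miss  d=D]
3: R B3 -> L1 miss wb->B5  d=-]
4: R B1 -> L1 miss  d=-]
5: W B2 -> L0 miss  d=D]
6: W B3 -> L1 miss  d=D]
7: W B3 -> L1 hit  d=D]
8: W B4 -> L0 miss wb->B2  d=D]

WB = [5, 2]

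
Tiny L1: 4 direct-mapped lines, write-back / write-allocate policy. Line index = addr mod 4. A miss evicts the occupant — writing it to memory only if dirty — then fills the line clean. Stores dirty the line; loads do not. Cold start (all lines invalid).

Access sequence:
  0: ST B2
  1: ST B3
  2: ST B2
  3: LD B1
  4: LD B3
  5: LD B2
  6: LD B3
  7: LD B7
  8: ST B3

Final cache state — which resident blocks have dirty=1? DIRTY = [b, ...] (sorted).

DIRTY = [2, 3]

  0 | W B2 → L2 miss [D]
  1 | W B3 → L3 miss [D]
  2 | W B2 → L2 hit [D]
  3 | R B1 → L1 miss [-]
  4 | R B3 → L3 hit [D]
  5 | R B2 → L2 hit [D]
  6 | R B3 → L3 hit [D]
  7 | R B7 → L3 miss wb→B3 [-]
  8 | W B3 → L3 miss [D]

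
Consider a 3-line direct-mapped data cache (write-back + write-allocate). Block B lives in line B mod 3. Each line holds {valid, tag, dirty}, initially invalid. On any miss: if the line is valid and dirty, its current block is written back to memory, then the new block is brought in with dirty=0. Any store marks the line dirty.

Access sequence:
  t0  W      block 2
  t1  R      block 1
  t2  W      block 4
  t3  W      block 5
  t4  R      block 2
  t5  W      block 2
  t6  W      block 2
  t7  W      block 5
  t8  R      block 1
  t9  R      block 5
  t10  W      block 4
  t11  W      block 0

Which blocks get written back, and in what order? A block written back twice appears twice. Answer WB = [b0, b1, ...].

0: W B2 → L2 miss [D]
1: R B1 → L1 miss [-]
2: W B4 → L1 miss [D]
3: W B5 → L2 miss wb→B2 [D]
4: R B2 → L2 miss wb→B5 [-]
5: W B2 → L2 hit [D]
6: W B2 → L2 hit [D]
7: W B5 → L2 miss wb→B2 [D]
8: R B1 → L1 miss wb→B4 [-]
9: R B5 → L2 hit [D]
10: W B4 → L1 miss [D]
11: W B0 → L0 miss [D]

WB = [2, 5, 2, 4]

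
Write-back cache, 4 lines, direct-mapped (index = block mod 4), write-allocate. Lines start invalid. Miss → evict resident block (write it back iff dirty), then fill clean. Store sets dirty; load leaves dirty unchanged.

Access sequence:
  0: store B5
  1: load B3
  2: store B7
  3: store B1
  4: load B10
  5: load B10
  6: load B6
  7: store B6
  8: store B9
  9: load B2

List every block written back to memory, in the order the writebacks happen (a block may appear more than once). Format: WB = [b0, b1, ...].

  0 | W B5 → L1 miss [D]
  1 | R B3 → L3 miss [-]
  2 | W B7 → L3 miss [D]
  3 | W B1 → L1 miss wb→B5 [D]
  4 | R B10 → L2 miss [-]
  5 | R B10 → L2 hit [-]
  6 | R B6 → L2 miss [-]
  7 | W B6 → L2 hit [D]
  8 | W B9 → L1 miss wb→B1 [D]
  9 | R B2 → L2 miss wb→B6 [-]

WB = [5, 1, 6]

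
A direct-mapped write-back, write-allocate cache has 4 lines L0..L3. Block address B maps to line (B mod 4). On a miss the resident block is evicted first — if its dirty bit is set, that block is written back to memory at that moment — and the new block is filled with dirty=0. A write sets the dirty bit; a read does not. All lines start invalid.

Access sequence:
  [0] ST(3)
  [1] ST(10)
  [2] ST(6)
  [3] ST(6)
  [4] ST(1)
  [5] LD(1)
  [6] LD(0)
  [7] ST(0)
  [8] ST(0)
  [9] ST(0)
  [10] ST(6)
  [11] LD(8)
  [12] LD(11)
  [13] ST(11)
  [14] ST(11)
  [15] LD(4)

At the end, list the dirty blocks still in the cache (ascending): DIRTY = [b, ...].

DIRTY = [1, 6, 11]

0: W B3 → L3 miss [D]
1: W B10 → L2 miss [D]
2: W B6 → L2 miss wb→B10 [D]
3: W B6 → L2 hit [D]
4: W B1 → L1 miss [D]
5: R B1 → L1 hit [D]
6: R B0 → L0 miss [-]
7: W B0 → L0 hit [D]
8: W B0 → L0 hit [D]
9: W B0 → L0 hit [D]
10: W B6 → L2 hit [D]
11: R B8 → L0 miss wb→B0 [-]
12: R B11 → L3 miss wb→B3 [-]
13: W B11 → L3 hit [D]
14: W B11 → L3 hit [D]
15: R B4 → L0 miss [-]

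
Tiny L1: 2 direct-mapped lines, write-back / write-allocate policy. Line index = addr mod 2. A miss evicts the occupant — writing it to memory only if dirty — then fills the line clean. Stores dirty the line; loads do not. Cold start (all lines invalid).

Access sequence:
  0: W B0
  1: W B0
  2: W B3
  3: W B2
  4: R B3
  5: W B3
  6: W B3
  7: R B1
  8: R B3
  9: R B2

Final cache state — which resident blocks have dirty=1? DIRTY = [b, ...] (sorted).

DIRTY = [2]

  0 | W B0 → L0 miss [D]
  1 | W B0 → L0 hit [D]
  2 | W B3 → L1 miss [D]
  3 | W B2 → L0 miss wb→B0 [D]
  4 | R B3 → L1 hit [D]
  5 | W B3 → L1 hit [D]
  6 | W B3 → L1 hit [D]
  7 | R B1 → L1 miss wb→B3 [-]
  8 | R B3 → L1 miss [-]
  9 | R B2 → L0 hit [D]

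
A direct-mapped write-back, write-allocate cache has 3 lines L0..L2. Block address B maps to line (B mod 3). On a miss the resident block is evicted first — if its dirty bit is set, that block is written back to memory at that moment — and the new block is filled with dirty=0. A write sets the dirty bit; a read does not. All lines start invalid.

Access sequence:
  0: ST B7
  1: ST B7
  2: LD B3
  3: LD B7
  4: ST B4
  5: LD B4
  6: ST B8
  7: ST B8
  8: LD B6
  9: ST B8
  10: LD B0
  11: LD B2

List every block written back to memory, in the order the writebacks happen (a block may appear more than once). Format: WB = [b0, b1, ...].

WB = [7, 8]

0: W B7 -> L1 miss  d=D]
1: W B7 -> L1 hit  d=D]
2: R B3 -> L0 miss  d=-]
3: R B7 -> L1 hit  d=D]
4: W B4 -> L1 miss wb->B7  d=D]
5: R B4 -> L1 hit  d=D]
6: W B8 -> L2 miss  d=D]
7: W B8 -> L2 hit  d=D]
8: R B6 -> L0 miss  d=-]
9: W B8 -> L2 hit  d=D]
10: R B0 -> L0 miss  d=-]
11: R B2 -> L2 miss wb->B8  d=-]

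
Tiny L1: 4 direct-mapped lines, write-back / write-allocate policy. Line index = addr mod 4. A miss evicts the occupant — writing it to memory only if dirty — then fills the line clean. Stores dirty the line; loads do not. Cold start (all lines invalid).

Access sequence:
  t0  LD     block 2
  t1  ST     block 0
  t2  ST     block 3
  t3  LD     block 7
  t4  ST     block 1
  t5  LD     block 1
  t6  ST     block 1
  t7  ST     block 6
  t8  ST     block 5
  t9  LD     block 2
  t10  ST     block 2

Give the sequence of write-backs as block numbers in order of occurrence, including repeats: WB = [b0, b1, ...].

  0 | R B2 → L2 miss [-]
  1 | W B0 → L0 miss [D]
  2 | W B3 → L3 miss [D]
  3 | R B7 → L3 miss wb→B3 [-]
  4 | W B1 → L1 miss [D]
  5 | R B1 → L1 hit [D]
  6 | W B1 → L1 hit [D]
  7 | W B6 → L2 miss [D]
  8 | W B5 → L1 miss wb→B1 [D]
  9 | R B2 → L2 miss wb→B6 [-]
  10 | W B2 → L2 hit [D]

WB = [3, 1, 6]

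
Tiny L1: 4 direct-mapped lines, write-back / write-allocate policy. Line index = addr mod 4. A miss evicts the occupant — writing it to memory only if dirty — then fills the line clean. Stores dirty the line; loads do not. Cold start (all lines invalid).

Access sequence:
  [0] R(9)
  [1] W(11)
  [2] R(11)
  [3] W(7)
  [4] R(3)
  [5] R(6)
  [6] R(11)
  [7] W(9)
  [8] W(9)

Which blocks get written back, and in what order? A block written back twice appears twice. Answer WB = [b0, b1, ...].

0: R B9 -> L1 miss  d=-]
1: W B11 -> L3 miss  d=D]
2: R B11 -> L3 hit  d=D]
3: W B7 -> L3 miss wb->B11  d=D]
4: R B3 -> L3 miss wb->B7  d=-]
5: R B6 -> L2 miss  d=-]
6: R B11 -> L3 miss  d=-]
7: W B9 -> L1 hit  d=D]
8: W B9 -> L1 hit  d=D]

WB = [11, 7]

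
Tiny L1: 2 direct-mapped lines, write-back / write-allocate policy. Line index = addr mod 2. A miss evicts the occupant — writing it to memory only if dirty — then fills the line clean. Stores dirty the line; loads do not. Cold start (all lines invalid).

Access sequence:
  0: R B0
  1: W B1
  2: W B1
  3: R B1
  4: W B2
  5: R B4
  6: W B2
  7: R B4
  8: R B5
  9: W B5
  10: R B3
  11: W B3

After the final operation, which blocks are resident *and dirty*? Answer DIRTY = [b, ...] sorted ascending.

0: R B0 -> L0 miss  d=-]
1: W B1 -> L1 miss  d=D]
2: W B1 -> L1 hit  d=D]
3: R B1 -> L1 hit  d=D]
4: W B2 -> L0 miss  d=D]
5: R B4 -> L0 miss wb->B2  d=-]
6: W B2 -> L0 miss  d=D]
7: R B4 -> L0 miss wb->B2  d=-]
8: R B5 -> L1 miss wb->B1  d=-]
9: W B5 -> L1 hit  d=D]
10: R B3 -> L1 miss wb->B5  d=-]
11: W B3 -> L1 hit  d=D]

DIRTY = [3]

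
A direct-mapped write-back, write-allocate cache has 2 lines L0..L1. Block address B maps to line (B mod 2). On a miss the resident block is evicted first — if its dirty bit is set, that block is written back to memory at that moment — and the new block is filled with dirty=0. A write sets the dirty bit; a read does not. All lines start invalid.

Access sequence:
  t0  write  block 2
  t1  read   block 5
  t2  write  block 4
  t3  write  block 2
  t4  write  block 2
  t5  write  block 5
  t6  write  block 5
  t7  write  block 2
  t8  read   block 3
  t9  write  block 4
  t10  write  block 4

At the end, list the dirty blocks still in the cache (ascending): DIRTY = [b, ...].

DIRTY = [4]

  0 | W B2 → L0 miss [D]
  1 | R B5 → L1 miss [-]
  2 | W B4 → L0 miss wb→B2 [D]
  3 | W B2 → L0 miss wb→B4 [D]
  4 | W B2 → L0 hit [D]
  5 | W B5 → L1 hit [D]
  6 | W B5 → L1 hit [D]
  7 | W B2 → L0 hit [D]
  8 | R B3 → L1 miss wb→B5 [-]
  9 | W B4 → L0 miss wb→B2 [D]
  10 | W B4 → L0 hit [D]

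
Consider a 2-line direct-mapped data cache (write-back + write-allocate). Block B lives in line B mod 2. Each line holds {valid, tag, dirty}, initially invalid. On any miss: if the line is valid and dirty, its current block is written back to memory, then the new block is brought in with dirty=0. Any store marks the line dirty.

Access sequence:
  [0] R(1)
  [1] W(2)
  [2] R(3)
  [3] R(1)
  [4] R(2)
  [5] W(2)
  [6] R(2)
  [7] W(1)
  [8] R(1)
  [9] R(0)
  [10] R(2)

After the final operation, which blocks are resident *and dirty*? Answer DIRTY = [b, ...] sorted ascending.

0: R B1 -> L1 miss  d=-]
1: W B2 -> L0 miss  d=D]
2: R B3 -> L1 miss  d=-]
3: R B1 -> L1 miss  d=-]
4: R B2 -> L0 hit  d=D]
5: W B2 -> L0 hit  d=D]
6: R B2 -> L0 hit  d=D]
7: W B1 -> L1 hit  d=D]
8: R B1 -> L1 hit  d=D]
9: R B0 -> L0 miss wb->B2  d=-]
10: R B2 -> L0 miss  d=-]

DIRTY = [1]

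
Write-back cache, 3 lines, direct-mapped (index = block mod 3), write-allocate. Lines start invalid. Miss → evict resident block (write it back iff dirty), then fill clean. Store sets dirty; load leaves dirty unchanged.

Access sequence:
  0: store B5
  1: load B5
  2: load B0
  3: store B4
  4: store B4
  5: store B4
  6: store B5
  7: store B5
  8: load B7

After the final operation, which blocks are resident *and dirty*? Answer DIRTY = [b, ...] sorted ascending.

0: W B5 → L2 miss [D]
1: R B5 → L2 hit [D]
2: R B0 → L0 miss [-]
3: W B4 → L1 miss [D]
4: W B4 → L1 hit [D]
5: W B4 → L1 hit [D]
6: W B5 → L2 hit [D]
7: W B5 → L2 hit [D]
8: R B7 → L1 miss wb→B4 [-]

DIRTY = [5]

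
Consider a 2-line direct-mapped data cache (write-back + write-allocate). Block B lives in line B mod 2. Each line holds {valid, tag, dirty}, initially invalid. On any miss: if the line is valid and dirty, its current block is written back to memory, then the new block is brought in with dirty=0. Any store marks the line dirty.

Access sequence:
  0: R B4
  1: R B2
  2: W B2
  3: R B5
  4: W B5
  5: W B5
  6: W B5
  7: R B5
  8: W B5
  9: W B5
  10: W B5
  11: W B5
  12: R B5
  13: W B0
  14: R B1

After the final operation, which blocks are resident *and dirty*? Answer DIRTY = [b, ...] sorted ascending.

  0 | R B4 → L0 miss [-]
  1 | R B2 → L0 miss [-]
  2 | W B2 → L0 hit [D]
  3 | R B5 → L1 miss [-]
  4 | W B5 → L1 hit [D]
  5 | W B5 → L1 hit [D]
  6 | W B5 → L1 hit [D]
  7 | R B5 → L1 hit [D]
  8 | W B5 → L1 hit [D]
  9 | W B5 → L1 hit [D]
  10 | W B5 → L1 hit [D]
  11 | W B5 → L1 hit [D]
  12 | R B5 → L1 hit [D]
  13 | W B0 → L0 miss wb→B2 [D]
  14 | R B1 → L1 miss wb→B5 [-]

DIRTY = [0]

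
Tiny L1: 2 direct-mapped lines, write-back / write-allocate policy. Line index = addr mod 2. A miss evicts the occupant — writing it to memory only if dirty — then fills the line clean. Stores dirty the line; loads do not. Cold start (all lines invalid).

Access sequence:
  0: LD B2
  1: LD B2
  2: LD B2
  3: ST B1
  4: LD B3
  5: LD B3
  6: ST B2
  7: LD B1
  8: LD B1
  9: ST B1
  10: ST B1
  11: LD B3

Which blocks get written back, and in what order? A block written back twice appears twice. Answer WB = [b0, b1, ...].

0: R B2 → L0 miss [-]
1: R B2 → L0 hit [-]
2: R B2 → L0 hit [-]
3: W B1 → L1 miss [D]
4: R B3 → L1 miss wb→B1 [-]
5: R B3 → L1 hit [-]
6: W B2 → L0 hit [D]
7: R B1 → L1 miss [-]
8: R B1 → L1 hit [-]
9: W B1 → L1 hit [D]
10: W B1 → L1 hit [D]
11: R B3 → L1 miss wb→B1 [-]

WB = [1, 1]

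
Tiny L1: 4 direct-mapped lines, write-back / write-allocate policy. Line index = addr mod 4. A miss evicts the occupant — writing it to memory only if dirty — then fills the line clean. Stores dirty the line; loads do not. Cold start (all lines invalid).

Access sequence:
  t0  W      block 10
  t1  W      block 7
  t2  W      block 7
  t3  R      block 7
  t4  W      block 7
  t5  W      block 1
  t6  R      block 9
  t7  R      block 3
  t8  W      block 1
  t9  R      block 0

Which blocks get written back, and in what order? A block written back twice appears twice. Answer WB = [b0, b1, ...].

WB = [1, 7]

0: W B10 → L2 miss [D]
1: W B7 → L3 miss [D]
2: W B7 → L3 hit [D]
3: R B7 → L3 hit [D]
4: W B7 → L3 hit [D]
5: W B1 → L1 miss [D]
6: R B9 → L1 miss wb→B1 [-]
7: R B3 → L3 miss wb→B7 [-]
8: W B1 → L1 miss [D]
9: R B0 → L0 miss [-]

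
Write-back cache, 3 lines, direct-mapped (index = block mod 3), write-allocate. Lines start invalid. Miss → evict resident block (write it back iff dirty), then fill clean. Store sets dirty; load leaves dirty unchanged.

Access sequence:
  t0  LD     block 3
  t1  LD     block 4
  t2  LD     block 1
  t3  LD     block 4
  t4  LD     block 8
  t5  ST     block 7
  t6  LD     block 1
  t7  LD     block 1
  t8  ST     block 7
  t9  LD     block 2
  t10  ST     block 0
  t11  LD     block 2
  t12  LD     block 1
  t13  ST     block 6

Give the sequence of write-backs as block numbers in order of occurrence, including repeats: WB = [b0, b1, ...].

WB = [7, 7, 0]

  0 | R B3 → L0 miss [-]
  1 | R B4 → L1 miss [-]
  2 | R B1 → L1 miss [-]
  3 | R B4 → L1 miss [-]
  4 | R B8 → L2 miss [-]
  5 | W B7 → L1 miss [D]
  6 | R B1 → L1 miss wb→B7 [-]
  7 | R B1 → L1 hit [-]
  8 | W B7 → L1 miss [D]
  9 | R B2 → L2 miss [-]
  10 | W B0 → L0 miss [D]
  11 | R B2 → L2 hit [-]
  12 | R B1 → L1 miss wb→B7 [-]
  13 | W B6 → L0 miss wb→B0 [D]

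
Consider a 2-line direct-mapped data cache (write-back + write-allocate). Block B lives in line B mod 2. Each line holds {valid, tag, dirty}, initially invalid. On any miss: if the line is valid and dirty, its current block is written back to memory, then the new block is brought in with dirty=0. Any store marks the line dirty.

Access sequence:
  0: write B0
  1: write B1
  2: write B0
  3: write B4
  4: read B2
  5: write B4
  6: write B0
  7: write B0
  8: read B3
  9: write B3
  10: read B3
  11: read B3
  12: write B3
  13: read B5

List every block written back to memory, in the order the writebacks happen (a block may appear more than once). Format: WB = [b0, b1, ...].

WB = [0, 4, 4, 1, 3]

0: W B0 -> L0 miss  d=D]
1: W B1 -> L1 miss  d=D]
2: W B0 -> L0 hit  d=D]
3: W B4 -> L0 miss wb->B0  d=D]
4: R B2 -> L0 miss wb->B4  d=-]
5: W B4 -> L0 miss  d=D]
6: W B0 -> L0 miss wb->B4  d=D]
7: W B0 -> L0 hit  d=D]
8: R B3 -> L1 miss wb->B1  d=-]
9: W B3 -> L1 hit  d=D]
10: R B3 -> L1 hit  d=D]
11: R B3 -> L1 hit  d=D]
12: W B3 -> L1 hit  d=D]
13: R B5 -> L1 miss wb->B3  d=-]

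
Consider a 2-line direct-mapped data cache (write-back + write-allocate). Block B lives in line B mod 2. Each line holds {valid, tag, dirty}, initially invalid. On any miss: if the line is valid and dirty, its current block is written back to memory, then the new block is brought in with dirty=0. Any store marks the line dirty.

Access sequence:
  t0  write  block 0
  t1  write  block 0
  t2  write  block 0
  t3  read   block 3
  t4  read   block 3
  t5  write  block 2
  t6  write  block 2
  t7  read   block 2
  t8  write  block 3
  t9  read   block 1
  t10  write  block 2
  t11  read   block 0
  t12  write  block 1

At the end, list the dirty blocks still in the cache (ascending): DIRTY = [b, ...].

DIRTY = [1]

  0 | W B0 → L0 miss [D]
  1 | W B0 → L0 hit [D]
  2 | W B0 → L0 hit [D]
  3 | R B3 → L1 miss [-]
  4 | R B3 → L1 hit [-]
  5 | W B2 → L0 miss wb→B0 [D]
  6 | W B2 → L0 hit [D]
  7 | R B2 → L0 hit [D]
  8 | W B3 → L1 hit [D]
  9 | R B1 → L1 miss wb→B3 [-]
  10 | W B2 → L0 hit [D]
  11 | R B0 → L0 miss wb→B2 [-]
  12 | W B1 → L1 hit [D]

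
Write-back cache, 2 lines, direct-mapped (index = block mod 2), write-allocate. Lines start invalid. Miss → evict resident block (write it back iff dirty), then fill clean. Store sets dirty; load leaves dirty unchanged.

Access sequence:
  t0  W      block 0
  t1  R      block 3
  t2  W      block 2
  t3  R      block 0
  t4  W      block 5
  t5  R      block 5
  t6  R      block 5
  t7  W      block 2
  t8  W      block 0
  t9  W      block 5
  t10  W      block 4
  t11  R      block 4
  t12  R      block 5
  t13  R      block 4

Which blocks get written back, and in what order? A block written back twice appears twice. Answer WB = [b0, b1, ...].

WB = [0, 2, 2, 0]

0: W B0 → L0 miss [D]
1: R B3 → L1 miss [-]
2: W B2 → L0 miss wb→B0 [D]
3: R B0 → L0 miss wb→B2 [-]
4: W B5 → L1 miss [D]
5: R B5 → L1 hit [D]
6: R B5 → L1 hit [D]
7: W B2 → L0 miss [D]
8: W B0 → L0 miss wb→B2 [D]
9: W B5 → L1 hit [D]
10: W B4 → L0 miss wb→B0 [D]
11: R B4 → L0 hit [D]
12: R B5 → L1 hit [D]
13: R B4 → L0 hit [D]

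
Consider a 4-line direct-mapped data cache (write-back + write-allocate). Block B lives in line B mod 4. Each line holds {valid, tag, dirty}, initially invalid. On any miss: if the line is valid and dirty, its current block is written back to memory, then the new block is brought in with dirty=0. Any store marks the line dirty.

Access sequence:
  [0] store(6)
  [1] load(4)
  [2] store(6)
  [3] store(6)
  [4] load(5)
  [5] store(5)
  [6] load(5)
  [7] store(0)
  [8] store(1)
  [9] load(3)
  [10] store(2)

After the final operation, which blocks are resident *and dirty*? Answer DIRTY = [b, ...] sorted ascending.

  0 | W B6 → L2 miss [D]
  1 | R B4 → L0 miss [-]
  2 | W B6 → L2 hit [D]
  3 | W B6 → L2 hit [D]
  4 | R B5 → L1 miss [-]
  5 | W B5 → L1 hit [D]
  6 | R B5 → L1 hit [D]
  7 | W B0 → L0 miss [D]
  8 | W B1 → L1 miss wb→B5 [D]
  9 | R B3 → L3 miss [-]
  10 | W B2 → L2 miss wb→B6 [D]

DIRTY = [0, 1, 2]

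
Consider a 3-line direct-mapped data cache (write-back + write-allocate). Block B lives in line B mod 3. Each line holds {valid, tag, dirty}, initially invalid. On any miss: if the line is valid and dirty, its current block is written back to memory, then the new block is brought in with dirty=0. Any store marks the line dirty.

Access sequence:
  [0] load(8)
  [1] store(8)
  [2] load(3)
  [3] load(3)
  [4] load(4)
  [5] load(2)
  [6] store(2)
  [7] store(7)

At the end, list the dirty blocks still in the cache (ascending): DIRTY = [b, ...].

0: R B8 -> L2 miss  d=-]
1: W B8 -> L2 hit  d=D]
2: R B3 -> L0 miss  d=-]
3: R B3 -> L0 hit  d=-]
4: R B4 -> L1 miss  d=-]
5: R B2 -> L2 miss wb->B8  d=-]
6: W B2 -> L2 hit  d=D]
7: W B7 -> L1 miss  d=D]

DIRTY = [2, 7]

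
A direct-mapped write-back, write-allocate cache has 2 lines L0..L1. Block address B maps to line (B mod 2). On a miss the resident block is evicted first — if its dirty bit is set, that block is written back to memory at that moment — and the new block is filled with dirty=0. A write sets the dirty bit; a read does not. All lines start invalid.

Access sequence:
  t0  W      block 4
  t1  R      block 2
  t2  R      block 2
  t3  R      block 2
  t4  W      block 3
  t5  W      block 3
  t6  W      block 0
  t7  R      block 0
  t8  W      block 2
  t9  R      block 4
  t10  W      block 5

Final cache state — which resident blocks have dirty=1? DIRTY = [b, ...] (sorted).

DIRTY = [5]

0: W B4 → L0 miss [D]
1: R B2 → L0 miss wb→B4 [-]
2: R B2 → L0 hit [-]
3: R B2 → L0 hit [-]
4: W B3 → L1 miss [D]
5: W B3 → L1 hit [D]
6: W B0 → L0 miss [D]
7: R B0 → L0 hit [D]
8: W B2 → L0 miss wb→B0 [D]
9: R B4 → L0 miss wb→B2 [-]
10: W B5 → L1 miss wb→B3 [D]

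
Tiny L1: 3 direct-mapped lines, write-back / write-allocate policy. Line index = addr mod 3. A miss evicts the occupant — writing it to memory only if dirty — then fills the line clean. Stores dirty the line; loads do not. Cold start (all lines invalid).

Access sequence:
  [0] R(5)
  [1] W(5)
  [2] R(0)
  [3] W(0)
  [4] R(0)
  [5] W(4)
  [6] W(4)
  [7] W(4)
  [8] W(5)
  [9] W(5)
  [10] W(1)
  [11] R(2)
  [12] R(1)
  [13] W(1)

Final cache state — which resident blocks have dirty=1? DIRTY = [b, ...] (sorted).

DIRTY = [0, 1]

0: R B5 -> L2 miss  d=-]
1: W B5 -> L2 hit  d=D]
2: R B0 -> L0 miss  d=-]
3: W B0 -> L0 hit  d=D]
4: R B0 -> L0 hit  d=D]
5: W B4 -> L1 miss  d=D]
6: W B4 -> L1 hit  d=D]
7: W B4 -> L1 hit  d=D]
8: W B5 -> L2 hit  d=D]
9: W B5 -> L2 hit  d=D]
10: W B1 -> L1 miss wb->B4  d=D]
11: R B2 -> L2 miss wb->B5  d=-]
12: R B1 -> L1 hit  d=D]
13: W B1 -> L1 hit  d=D]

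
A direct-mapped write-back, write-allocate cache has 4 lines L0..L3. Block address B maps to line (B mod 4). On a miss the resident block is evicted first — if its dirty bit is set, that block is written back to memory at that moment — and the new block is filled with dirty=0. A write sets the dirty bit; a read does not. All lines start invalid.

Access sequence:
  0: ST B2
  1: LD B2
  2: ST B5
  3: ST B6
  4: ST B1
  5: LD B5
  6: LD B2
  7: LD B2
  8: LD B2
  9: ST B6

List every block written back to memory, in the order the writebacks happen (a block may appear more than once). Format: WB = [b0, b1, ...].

WB = [2, 5, 1, 6]

  0 | W B2 → L2 miss [D]
  1 | R B2 → L2 hit [D]
  2 | W B5 → L1 miss [D]
  3 | W B6 → L2 miss wb→B2 [D]
  4 | W B1 → L1 miss wb→B5 [D]
  5 | R B5 → L1 miss wb→B1 [-]
  6 | R B2 → L2 miss wb→B6 [-]
  7 | R B2 → L2 hit [-]
  8 | R B2 → L2 hit [-]
  9 | W B6 → L2 miss [D]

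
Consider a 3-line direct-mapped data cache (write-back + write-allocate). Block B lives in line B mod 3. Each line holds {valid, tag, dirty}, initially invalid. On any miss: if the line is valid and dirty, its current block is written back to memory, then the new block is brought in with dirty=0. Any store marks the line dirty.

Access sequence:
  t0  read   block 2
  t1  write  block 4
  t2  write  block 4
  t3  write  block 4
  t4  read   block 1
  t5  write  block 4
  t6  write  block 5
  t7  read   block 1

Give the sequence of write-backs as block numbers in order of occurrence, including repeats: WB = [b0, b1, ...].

WB = [4, 4]

0: R B2 -> L2 miss  d=-]
1: W B4 -> L1 miss  d=D]
2: W B4 -> L1 hit  d=D]
3: W B4 -> L1 hit  d=D]
4: R B1 -> L1 miss wb->B4  d=-]
5: W B4 -> L1 miss  d=D]
6: W B5 -> L2 miss  d=D]
7: R B1 -> L1 miss wb->B4  d=-]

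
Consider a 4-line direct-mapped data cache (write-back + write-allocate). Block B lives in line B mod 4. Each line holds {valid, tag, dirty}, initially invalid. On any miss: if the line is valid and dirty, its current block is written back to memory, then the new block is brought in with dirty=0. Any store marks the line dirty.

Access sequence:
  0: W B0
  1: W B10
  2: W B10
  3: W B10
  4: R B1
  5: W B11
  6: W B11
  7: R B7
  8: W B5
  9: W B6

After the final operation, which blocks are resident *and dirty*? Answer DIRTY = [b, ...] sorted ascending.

0: W B0 -> L0 miss  d=D]
1: W B10 -> L2 miss  d=D]
2: W B10 -> L2 hit  d=D]
3: W B10 -> L2 hit  d=D]
4: R B1 -> L1 miss  d=-]
5: W B11 -> L3 miss  d=D]
6: W B11 -> L3 hit  d=D]
7: R B7 -> L3 miss wb->B11  d=-]
8: W B5 -> L1 miss  d=D]
9: W B6 -> L2 miss wb->B10  d=D]

DIRTY = [0, 5, 6]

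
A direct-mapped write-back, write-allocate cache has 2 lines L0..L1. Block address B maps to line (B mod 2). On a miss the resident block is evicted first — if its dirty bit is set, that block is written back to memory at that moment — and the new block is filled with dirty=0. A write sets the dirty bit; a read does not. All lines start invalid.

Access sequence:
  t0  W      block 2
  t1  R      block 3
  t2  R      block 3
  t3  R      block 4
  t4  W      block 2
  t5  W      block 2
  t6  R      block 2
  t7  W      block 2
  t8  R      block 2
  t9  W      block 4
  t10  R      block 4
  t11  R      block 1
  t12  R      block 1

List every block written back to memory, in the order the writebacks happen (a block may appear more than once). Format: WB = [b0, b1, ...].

0: W B2 → L0 miss [D]
1: R B3 → L1 miss [-]
2: R B3 → L1 hit [-]
3: R B4 → L0 miss wb→B2 [-]
4: W B2 → L0 miss [D]
5: W B2 → L0 hit [D]
6: R B2 → L0 hit [D]
7: W B2 → L0 hit [D]
8: R B2 → L0 hit [D]
9: W B4 → L0 miss wb→B2 [D]
10: R B4 → L0 hit [D]
11: R B1 → L1 miss [-]
12: R B1 → L1 hit [-]

WB = [2, 2]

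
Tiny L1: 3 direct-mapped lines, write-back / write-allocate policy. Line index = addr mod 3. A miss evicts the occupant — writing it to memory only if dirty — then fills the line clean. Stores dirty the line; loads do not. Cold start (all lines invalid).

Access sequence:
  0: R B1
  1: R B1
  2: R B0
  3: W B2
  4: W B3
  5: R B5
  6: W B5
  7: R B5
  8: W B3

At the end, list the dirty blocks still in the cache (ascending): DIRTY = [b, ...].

DIRTY = [3, 5]

  0 | R B1 → L1 miss [-]
  1 | R B1 → L1 hit [-]
  2 | R B0 → L0 miss [-]
  3 | W B2 → L2 miss [D]
  4 | W B3 → L0 miss [D]
  5 | R B5 → L2 miss wb→B2 [-]
  6 | W B5 → L2 hit [D]
  7 | R B5 → L2 hit [D]
  8 | W B3 → L0 hit [D]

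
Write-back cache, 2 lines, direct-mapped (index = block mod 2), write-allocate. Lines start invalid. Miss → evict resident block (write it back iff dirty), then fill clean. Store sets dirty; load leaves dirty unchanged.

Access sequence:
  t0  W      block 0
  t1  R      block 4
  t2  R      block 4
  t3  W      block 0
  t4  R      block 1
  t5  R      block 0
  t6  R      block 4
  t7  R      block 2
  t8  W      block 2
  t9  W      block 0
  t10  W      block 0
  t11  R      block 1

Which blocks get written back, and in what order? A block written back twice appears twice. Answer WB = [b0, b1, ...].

WB = [0, 0, 2]

0: W B0 -> L0 miss  d=D]
1: R B4 -> L0 miss wb->B0  d=-]
2: R B4 -> L0 hit  d=-]
3: W B0 -> L0 miss  d=D]
4: R B1 -> L1 miss  d=-]
5: R B0 -> L0 hit  d=D]
6: R B4 -> L0 miss wb->B0  d=-]
7: R B2 -> L0 miss  d=-]
8: W B2 -> L0 hit  d=D]
9: W B0 -> L0 miss wb->B2  d=D]
10: W B0 -> L0 hit  d=D]
11: R B1 -> L1 hit  d=-]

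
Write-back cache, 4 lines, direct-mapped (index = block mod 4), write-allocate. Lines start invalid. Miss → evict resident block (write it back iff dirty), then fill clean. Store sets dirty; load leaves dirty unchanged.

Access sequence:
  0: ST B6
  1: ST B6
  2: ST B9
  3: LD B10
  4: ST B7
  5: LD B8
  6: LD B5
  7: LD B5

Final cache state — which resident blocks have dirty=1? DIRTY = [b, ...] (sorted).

0: W B6 -> L2 miss  d=D]
1: W B6 -> L2 hit  d=D]
2: W B9 -> L1 miss  d=D]
3: R B10 -> L2 miss wb->B6  d=-]
4: W B7 -> L3 miss  d=D]
5: R B8 -> L0 miss  d=-]
6: R B5 -> L1 miss wb->B9  d=-]
7: R B5 -> L1 hit  d=-]

DIRTY = [7]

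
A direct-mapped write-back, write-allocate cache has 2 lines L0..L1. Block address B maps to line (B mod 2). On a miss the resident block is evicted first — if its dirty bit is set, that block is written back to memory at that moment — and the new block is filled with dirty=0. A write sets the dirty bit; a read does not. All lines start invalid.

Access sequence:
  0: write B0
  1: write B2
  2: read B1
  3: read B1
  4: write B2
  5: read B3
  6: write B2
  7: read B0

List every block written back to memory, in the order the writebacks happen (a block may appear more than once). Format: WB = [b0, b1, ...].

WB = [0, 2]

0: W B0 -> L0 miss  d=D]
1: W B2 -> L0 miss wb->B0  d=D]
2: R B1 -> L1 miss  d=-]
3: R B1 -> L1 hit  d=-]
4: W B2 -> L0 hit  d=D]
5: R B3 -> L1 miss  d=-]
6: W B2 -> L0 hit  d=D]
7: R B0 -> L0 miss wb->B2  d=-]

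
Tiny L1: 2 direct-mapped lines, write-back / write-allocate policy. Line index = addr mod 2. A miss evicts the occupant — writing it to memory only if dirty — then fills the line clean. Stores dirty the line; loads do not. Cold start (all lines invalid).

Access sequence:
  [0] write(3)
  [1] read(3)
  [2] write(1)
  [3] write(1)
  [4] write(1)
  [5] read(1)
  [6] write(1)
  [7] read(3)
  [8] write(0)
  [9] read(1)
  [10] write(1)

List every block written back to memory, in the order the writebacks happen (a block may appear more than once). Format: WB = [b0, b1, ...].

WB = [3, 1]

  0 | W B3 → L1 miss [D]
  1 | R B3 → L1 hit [D]
  2 | W B1 → L1 miss wb→B3 [D]
  3 | W B1 → L1 hit [D]
  4 | W B1 → L1 hit [D]
  5 | R B1 → L1 hit [D]
  6 | W B1 → L1 hit [D]
  7 | R B3 → L1 miss wb→B1 [-]
  8 | W B0 → L0 miss [D]
  9 | R B1 → L1 miss [-]
  10 | W B1 → L1 hit [D]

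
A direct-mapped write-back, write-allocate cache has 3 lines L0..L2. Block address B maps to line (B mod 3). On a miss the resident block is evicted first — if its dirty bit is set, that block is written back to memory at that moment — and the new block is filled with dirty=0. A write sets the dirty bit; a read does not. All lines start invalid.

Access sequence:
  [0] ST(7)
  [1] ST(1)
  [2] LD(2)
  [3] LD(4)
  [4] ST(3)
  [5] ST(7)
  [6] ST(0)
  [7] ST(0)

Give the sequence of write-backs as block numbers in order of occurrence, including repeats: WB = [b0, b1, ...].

WB = [7, 1, 3]

  0 | W B7 → L1 miss [D]
  1 | W B1 → L1 miss wb→B7 [D]
  2 | R B2 → L2 miss [-]
  3 | R B4 → L1 miss wb→B1 [-]
  4 | W B3 → L0 miss [D]
  5 | W B7 → L1 miss [D]
  6 | W B0 → L0 miss wb→B3 [D]
  7 | W B0 → L0 hit [D]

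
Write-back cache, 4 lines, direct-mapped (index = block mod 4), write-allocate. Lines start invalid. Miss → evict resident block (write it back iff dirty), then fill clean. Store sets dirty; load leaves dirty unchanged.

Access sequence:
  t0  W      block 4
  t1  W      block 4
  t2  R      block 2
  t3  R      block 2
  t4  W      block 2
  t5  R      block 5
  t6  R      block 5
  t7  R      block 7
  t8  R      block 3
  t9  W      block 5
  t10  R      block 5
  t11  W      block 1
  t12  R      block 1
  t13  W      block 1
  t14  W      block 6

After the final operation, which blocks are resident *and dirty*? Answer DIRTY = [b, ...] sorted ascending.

DIRTY = [1, 4, 6]

0: W B4 -> L0 miss  d=D]
1: W B4 -> L0 hit  d=D]
2: R B2 -> L2 miss  d=-]
3: R B2 -> L2 hit  d=-]
4: W B2 -> L2 hit  d=D]
5: R B5 -> L1 miss  d=-]
6: R B5 -> L1 hit  d=-]
7: R B7 -> L3 miss  d=-]
8: R B3 -> L3 miss  d=-]
9: W B5 -> L1 hit  d=D]
10: R B5 -> L1 hit  d=D]
11: W B1 -> L1 miss wb->B5  d=D]
12: R B1 -> L1 hit  d=D]
13: W B1 -> L1 hit  d=D]
14: W B6 -> L2 miss wb->B2  d=D]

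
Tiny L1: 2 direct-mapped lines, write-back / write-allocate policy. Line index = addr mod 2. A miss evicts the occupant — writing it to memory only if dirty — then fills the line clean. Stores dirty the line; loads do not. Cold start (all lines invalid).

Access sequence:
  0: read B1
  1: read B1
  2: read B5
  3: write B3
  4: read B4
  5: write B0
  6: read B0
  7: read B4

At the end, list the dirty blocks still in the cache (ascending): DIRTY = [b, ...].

DIRTY = [3]

  0 | R B1 → L1 miss [-]
  1 | R B1 → L1 hit [-]
  2 | R B5 → L1 miss [-]
  3 | W B3 → L1 miss [D]
  4 | R B4 → L0 miss [-]
  5 | W B0 → L0 miss [D]
  6 | R B0 → L0 hit [D]
  7 | R B4 → L0 miss wb→B0 [-]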